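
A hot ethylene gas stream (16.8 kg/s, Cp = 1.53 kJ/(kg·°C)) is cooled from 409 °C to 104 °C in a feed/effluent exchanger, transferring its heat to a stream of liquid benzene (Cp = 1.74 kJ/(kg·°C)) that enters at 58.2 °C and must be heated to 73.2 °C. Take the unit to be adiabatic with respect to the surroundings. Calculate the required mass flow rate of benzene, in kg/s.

Heat released by hot stream: Q = 16.8 × 1.53 × (409 − 104) = 7839.7 kJ/s
Energy balance on cold side (adiabatic exchanger): Q = ṁ_c·Cp_c·(T_c,out − T_c,in)
ṁ_c = 7839.7 / [1.74 × (73.2 − 58.2)] = 300.37 kg/s

ṁ_c = 300 kg/s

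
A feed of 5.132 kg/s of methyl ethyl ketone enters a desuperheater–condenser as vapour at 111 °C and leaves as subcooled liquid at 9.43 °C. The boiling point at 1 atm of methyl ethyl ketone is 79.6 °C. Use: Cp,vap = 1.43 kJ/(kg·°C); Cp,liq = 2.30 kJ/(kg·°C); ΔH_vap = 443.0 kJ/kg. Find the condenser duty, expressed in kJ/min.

Q_c = 200000 kJ/min

vapour 111→79.6 °C: -44.902 kJ/kg
condensation at 79.6 °C: -443 kJ/kg
liquid 79.6→9.43 °C: -161.39 kJ/kg
Δh = -44.902 + -443 + -161.39 = -649.29 kJ/kg
Q = ṁ·Δh = 5.132 kg/s × -649.29 kJ/kg = -3332.2 kJ/s
|Q| = 3332.2 kW = 199930 kJ/min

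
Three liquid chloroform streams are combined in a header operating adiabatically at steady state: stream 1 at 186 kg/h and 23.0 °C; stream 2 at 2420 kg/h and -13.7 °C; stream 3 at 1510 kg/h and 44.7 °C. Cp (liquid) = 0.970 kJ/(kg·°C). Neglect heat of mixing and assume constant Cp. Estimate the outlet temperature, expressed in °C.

T_out = 9.38 °C

No heat crosses the boundary, so H_out = H_in.
T_out = Σ ṁᵢCp,ᵢTᵢ / Σ ṁᵢCp,ᵢ
      = 37462 / 3992.5 = 9.3831 °C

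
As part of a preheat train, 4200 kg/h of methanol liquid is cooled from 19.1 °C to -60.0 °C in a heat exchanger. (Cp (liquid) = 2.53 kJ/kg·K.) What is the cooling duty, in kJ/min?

Q = ṁ·Cp·ΔT = 4200 × 2.53 × (-60.0 − 19.1) = -840520 kJ/h
Converting: 840520 / 3600 s = 233.48 kW
Cooling duty = 14009 kJ/min

Q_c = 14000 kJ/min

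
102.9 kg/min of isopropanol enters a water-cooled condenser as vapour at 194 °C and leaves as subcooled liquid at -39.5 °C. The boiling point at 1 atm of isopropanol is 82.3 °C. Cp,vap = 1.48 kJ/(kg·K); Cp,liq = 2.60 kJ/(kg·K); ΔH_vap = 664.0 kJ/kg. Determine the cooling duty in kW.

vapour 194→82.3 °C: -165.32 kJ/kg
condensation at 82.3 °C: -664 kJ/kg
liquid 82.3→-39.5 °C: -316.68 kJ/kg
Δh = -165.32 + -664 + -316.68 = -1146 kJ/kg
Q = ṁ·Δh = 102.9 kg/min × -1146 kJ/kg = -117920 kJ/min
|Q| = 1965.4 kW

Q_c = 1970 kW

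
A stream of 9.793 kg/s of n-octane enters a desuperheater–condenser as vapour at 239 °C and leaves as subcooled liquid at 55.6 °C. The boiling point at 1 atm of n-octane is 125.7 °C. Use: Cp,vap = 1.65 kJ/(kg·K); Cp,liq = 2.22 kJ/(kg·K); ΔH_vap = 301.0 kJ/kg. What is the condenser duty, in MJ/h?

Q_c = 22700 MJ/h

vapour 239→125.7 °C: -186.94 kJ/kg
condensation at 125.7 °C: -301 kJ/kg
liquid 125.7→55.6 °C: -155.62 kJ/kg
Δh = -186.94 + -301 + -155.62 = -643.57 kJ/kg
Q = ṁ·Δh = 9.793 kg/s × -643.57 kJ/kg = -6302.5 kJ/s
|Q| = 6302.5 kW = 22689 MJ/h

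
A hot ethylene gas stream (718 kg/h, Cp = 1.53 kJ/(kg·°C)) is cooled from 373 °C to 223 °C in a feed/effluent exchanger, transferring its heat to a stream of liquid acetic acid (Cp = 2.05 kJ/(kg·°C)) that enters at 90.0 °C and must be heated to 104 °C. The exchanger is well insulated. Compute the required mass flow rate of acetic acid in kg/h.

Heat released by hot stream: Q = 718 × 1.53 × (373 − 223) = 164780 kJ/h
Energy balance on cold side (adiabatic exchanger): Q = ṁ_c·Cp_c·(T_c,out − T_c,in)
ṁ_c = 164780 / [2.05 × (104 − 90.0)] = 5741.5 kg/h

ṁ_c = 5740 kg/h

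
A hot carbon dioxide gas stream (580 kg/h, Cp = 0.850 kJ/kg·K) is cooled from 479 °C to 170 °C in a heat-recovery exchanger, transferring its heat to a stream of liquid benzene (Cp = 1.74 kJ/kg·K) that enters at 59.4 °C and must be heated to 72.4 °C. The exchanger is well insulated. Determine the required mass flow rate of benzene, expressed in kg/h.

ṁ_c = 6730 kg/h

Heat released by hot stream: Q = 580 × 0.850 × (479 − 170) = 152340 kJ/h
Energy balance on cold side (adiabatic exchanger): Q = ṁ_c·Cp_c·(T_c,out − T_c,in)
ṁ_c = 152340 / [1.74 × (72.4 − 59.4)] = 6734.6 kg/h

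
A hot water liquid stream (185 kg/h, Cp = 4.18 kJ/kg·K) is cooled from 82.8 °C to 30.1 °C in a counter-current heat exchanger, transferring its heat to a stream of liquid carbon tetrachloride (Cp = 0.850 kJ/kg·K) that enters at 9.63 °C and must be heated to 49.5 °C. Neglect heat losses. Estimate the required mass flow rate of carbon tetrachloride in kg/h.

Heat released by hot stream: Q = 185 × 4.18 × (82.8 − 30.1) = 40753 kJ/h
Energy balance on cold side (adiabatic exchanger): Q = ṁ_c·Cp_c·(T_c,out − T_c,in)
ṁ_c = 40753 / [0.850 × (49.5 − 9.63)] = 1202.5 kg/h

ṁ_c = 1200 kg/h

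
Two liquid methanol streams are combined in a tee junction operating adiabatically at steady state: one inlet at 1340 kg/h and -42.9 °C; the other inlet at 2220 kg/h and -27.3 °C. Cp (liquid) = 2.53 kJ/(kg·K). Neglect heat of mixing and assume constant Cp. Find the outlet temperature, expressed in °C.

T_out = -33.2 °C

No heat crosses the boundary, so H_out = H_in.
Σ ṁᵢCp,ᵢTᵢ = 1340×2.53×-42.9 + 2220×2.53×-27.3 = -298770
Σ ṁᵢCp,ᵢ = 1340×2.53 + 2220×2.53 = 9006.8
T_out = -298770 / 9006.8 = -33.172 °C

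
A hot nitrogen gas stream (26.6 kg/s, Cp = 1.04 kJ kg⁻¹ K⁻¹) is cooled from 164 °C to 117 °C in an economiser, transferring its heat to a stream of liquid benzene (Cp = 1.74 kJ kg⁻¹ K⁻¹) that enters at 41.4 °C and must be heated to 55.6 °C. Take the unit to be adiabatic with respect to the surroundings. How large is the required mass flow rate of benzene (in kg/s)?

ṁ_c = 52.6 kg/s

Heat released by hot stream: Q = 26.6 × 1.04 × (164 − 117) = 1300.2 kJ/s
Energy balance on cold side (adiabatic exchanger): Q = ṁ_c·Cp_c·(T_c,out − T_c,in)
ṁ_c = 1300.2 / [1.74 × (55.6 − 41.4)] = 52.623 kg/s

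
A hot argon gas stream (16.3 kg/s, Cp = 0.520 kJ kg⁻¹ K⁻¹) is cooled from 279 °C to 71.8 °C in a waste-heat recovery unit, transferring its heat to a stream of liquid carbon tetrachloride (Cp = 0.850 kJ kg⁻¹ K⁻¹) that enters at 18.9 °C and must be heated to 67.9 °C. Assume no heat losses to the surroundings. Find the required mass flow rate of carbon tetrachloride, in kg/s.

ṁ_c = 42.2 kg/s

Heat released by hot stream: Q = 16.3 × 0.520 × (279 − 71.8) = 1756.2 kJ/s
Energy balance on cold side (adiabatic exchanger): Q = ṁ_c·Cp_c·(T_c,out − T_c,in)
ṁ_c = 1756.2 / [0.850 × (67.9 − 18.9)] = 42.166 kg/s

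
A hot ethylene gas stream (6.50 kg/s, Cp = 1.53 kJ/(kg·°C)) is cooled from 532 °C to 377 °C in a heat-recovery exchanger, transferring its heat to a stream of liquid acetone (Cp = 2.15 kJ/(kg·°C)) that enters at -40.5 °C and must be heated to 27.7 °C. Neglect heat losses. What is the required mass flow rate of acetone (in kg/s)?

ṁ_c = 10.5 kg/s

Heat released by hot stream: Q = 6.50 × 1.53 × (532 − 377) = 1541.5 kJ/s
Energy balance on cold side (adiabatic exchanger): Q = ṁ_c·Cp_c·(T_c,out − T_c,in)
ṁ_c = 1541.5 / [2.15 × (27.7 − -40.5)] = 10.513 kg/s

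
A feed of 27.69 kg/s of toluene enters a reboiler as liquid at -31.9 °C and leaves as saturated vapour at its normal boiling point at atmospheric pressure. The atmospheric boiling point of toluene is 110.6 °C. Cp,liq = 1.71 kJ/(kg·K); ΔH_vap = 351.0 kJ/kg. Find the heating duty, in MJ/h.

Q = 59300 MJ/h

liquid -31.9→110.6 °C: 243.67 kJ/kg
vaporisation at 110.6 °C: 351 kJ/kg
Δh = 243.67 + 351 = 594.67 kJ/kg
Q = ṁ·Δh = 27.69 kg/s × 594.67 kJ/kg = 16467 kJ/s
|Q| = 16467 kW = 59280 MJ/h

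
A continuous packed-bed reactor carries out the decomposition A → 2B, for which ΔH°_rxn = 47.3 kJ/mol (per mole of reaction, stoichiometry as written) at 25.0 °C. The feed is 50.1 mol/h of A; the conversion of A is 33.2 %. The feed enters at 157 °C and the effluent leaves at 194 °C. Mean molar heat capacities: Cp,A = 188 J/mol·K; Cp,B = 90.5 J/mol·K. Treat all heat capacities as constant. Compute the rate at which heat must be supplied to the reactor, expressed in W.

Q_in = 310 W

Extent of reaction ξ = 0.332 × 50.1 = 16.633 mol/h
Reaction term: ξ·ΔH°_rxn = 16.633 × 47.3 = 786.75 kJ/h
Sensible, feed 157→25 °C: -1243.3 kJ/h
Outlet flows (mol/h): A 33.467, B 33.266
Sensible, products 25→194 °C: 1572.1 kJ/h
Q = ΔH = 1115.6 kJ/h = 0.30988 kW
Heat supplied = 309.88 W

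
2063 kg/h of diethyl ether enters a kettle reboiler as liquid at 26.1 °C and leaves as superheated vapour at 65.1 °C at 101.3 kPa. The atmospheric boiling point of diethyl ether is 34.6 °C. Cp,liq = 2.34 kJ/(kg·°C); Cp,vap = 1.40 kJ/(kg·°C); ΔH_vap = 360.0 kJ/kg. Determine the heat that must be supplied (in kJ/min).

liquid 26.1→34.6 °C: 19.89 kJ/kg
vaporisation at 34.6 °C: 360 kJ/kg
vapour 34.6→65.1 °C: 42.7 kJ/kg
Δh = 19.89 + 360 + 42.7 = 422.59 kJ/kg
Q = ṁ·Δh = 2063 kg/h × 422.59 kJ/kg = 871800 kJ/h
|Q| = 242.17 kW = 14530 kJ/min

Q = 14500 kJ/min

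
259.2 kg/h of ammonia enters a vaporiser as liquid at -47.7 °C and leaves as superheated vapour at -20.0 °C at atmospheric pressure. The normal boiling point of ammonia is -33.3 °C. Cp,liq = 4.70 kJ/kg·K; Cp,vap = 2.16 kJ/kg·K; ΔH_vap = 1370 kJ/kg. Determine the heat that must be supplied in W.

Q = 106000 W

liquid -47.7→-33.3 °C: 67.68 kJ/kg
vaporisation at -33.3 °C: 1370 kJ/kg
vapour -33.3→-20.0 °C: 28.728 kJ/kg
Δh = 67.68 + 1370 + 28.728 = 1466.4 kJ/kg
Q = ṁ·Δh = 259.2 kg/h × 1466.4 kJ/kg = 380090 kJ/h
|Q| = 105.58 kW = 105580 W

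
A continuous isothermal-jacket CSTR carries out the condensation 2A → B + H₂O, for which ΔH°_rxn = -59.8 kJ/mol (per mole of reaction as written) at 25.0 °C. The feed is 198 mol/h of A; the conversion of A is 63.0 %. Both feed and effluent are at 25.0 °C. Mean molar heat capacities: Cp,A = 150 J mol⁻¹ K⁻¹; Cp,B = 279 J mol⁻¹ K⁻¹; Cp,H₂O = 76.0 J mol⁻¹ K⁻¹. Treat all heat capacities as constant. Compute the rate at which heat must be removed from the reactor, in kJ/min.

Q_out = 62.2 kJ/min

Extent of reaction ξ = 0.630 × 198 / 2 = 62.37 mol/h
Reaction term: ξ·ΔH°_rxn = 62.37 × -59.8 = -3729.7 kJ/h
Q = ΔH = -3729.7 kJ/h = -1.036 kW
Heat removed = 62.162 kJ/min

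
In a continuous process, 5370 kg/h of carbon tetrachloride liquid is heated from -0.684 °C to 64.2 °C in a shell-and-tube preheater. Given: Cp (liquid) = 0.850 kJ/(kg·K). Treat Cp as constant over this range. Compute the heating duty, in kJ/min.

Q = ṁ·Cp·ΔT = 5370 × 0.850 × (64.2 − -0.684) = 296160 kJ/h
Converting: 296160 / 3600 s = 82.268 kW
Heating duty = 4936.1 kJ/min

Q = 4940 kJ/min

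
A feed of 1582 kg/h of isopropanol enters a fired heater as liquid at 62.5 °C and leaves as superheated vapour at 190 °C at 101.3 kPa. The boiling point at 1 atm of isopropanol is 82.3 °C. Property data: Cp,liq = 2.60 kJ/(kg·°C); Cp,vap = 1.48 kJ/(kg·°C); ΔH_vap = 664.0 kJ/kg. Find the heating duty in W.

liquid 62.5→82.3 °C: 51.48 kJ/kg
vaporisation at 82.3 °C: 664 kJ/kg
vapour 82.3→190 °C: 159.4 kJ/kg
Δh = 51.48 + 664 + 159.4 = 874.88 kJ/kg
Q = ṁ·Δh = 1582 kg/h × 874.88 kJ/kg = 1.3841e+06 kJ/h
|Q| = 384.46 kW = 384460 W

Q = 384000 W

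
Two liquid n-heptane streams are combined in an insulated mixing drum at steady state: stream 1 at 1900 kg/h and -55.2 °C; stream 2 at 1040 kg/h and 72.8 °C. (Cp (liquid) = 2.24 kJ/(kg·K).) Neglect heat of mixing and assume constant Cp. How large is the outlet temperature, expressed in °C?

Adiabatic, steady state ⇒ Σ ṁᵢCp,ᵢ(T_out − Tᵢ) = 0
T_out = Σ ṁᵢCp,ᵢTᵢ / Σ ṁᵢCp,ᵢ
      = -65336 / 6585.6 = -9.9211 °C

T_out = -9.92 °C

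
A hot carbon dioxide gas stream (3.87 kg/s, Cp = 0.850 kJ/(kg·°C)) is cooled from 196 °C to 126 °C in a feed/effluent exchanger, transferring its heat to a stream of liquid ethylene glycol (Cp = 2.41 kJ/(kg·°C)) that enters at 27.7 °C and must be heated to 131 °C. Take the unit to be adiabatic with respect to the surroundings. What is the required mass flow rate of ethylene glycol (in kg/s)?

ṁ_c = 0.925 kg/s

Heat released by hot stream: Q = 3.87 × 0.850 × (196 − 126) = 230.26 kJ/s
Energy balance on cold side (adiabatic exchanger): Q = ṁ_c·Cp_c·(T_c,out − T_c,in)
ṁ_c = 230.26 / [2.41 × (131 − 27.7)] = 0.92493 kg/s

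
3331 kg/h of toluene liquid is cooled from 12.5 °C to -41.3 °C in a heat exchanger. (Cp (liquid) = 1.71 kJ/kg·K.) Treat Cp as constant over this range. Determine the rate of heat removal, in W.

Q = ṁ·Cp·ΔT = 3331 × 1.71 × (-41.3 − 12.5) = -306450 kJ/h
Converting: 306450 / 3600 s = 85.124 kW
Cooling duty = 85124 W

Q_c = 85100 W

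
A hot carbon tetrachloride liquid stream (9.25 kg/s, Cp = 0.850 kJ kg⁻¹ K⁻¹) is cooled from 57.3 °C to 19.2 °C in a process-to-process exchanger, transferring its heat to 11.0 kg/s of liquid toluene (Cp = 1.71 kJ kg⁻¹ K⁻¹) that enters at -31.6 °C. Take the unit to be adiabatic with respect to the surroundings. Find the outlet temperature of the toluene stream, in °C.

T_c,out = -15.7 °C

Heat released by hot stream: Q = 9.25 × 0.850 × (57.3 − 19.2) = 299.56 kJ/s
Energy balance on cold side (adiabatic exchanger): Q = ṁ_c·Cp_c·(T_c,out − T_c,in)
T_c,out = -31.6 + 299.56/(11.0 × 1.71) = -15.674 °C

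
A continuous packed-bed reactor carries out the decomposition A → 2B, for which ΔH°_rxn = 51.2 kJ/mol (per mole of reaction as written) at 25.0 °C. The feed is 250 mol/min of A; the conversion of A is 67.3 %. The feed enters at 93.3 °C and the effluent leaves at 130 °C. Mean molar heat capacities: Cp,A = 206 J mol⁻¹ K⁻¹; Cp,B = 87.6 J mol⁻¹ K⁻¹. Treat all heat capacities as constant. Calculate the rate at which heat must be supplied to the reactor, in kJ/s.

Extent of reaction ξ = 0.673 × 250 = 168.25 mol/min
Reaction term: ξ·ΔH°_rxn = 168.25 × 51.2 = 8614.4 kJ/min
Sensible, feed 93.3→25 °C: -3517.4 kJ/min
Outlet flows (mol/min): A 81.75, B 336.5
Sensible, products 25→130 °C: 4863.4 kJ/min
Q = ΔH = 9960.3 kJ/min = 166.01 kW
Heat supplied = 166.01 kJ/s

Q_in = 166 kJ/s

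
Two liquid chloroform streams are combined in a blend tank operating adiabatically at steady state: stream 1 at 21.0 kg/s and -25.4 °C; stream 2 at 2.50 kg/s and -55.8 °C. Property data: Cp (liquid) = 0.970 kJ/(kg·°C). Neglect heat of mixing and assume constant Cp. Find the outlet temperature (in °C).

Energy balance with Q = 0: Σ ṁᵢCp,ᵢ(T_out − Tᵢ) = 0
Σ ṁᵢCp,ᵢTᵢ = 21.0×0.970×-25.4 + 2.50×0.970×-55.8 = -652.71
Σ ṁᵢCp,ᵢ = 21.0×0.970 + 2.50×0.970 = 22.795
T_out = -652.71 / 22.795 = -28.634 °C

T_out = -28.6 °C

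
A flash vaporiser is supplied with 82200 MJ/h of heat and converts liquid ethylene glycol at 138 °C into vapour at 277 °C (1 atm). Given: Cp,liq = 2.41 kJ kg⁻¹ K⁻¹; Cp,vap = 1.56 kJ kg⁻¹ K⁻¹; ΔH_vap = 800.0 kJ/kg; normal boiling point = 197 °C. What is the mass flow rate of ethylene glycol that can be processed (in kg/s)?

Δh = 2.41×(197−138) + 800.0 + 1.56×(277−197) = 1067 kJ/kg
Q = 82200 MJ/h = 22833 kJ/s = 22833 kJ/s
ṁ = Q/Δh = 22833 / 1067 = 21.4 kg/s

ṁ = 21.4 kg/s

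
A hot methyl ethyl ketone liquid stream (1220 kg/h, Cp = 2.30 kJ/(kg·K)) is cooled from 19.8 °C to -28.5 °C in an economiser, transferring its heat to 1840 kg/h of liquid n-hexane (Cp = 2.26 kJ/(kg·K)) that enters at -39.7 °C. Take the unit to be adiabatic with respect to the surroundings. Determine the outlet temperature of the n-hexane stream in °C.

Heat released by hot stream: Q = 1220 × 2.30 × (19.8 − -28.5) = 135530 kJ/h
Energy balance on cold side (adiabatic exchanger): Q = ṁ_c·Cp_c·(T_c,out − T_c,in)
T_c,out = -39.7 + 135530/(1840 × 2.26) = -7.1082 °C

T_c,out = -7.11 °C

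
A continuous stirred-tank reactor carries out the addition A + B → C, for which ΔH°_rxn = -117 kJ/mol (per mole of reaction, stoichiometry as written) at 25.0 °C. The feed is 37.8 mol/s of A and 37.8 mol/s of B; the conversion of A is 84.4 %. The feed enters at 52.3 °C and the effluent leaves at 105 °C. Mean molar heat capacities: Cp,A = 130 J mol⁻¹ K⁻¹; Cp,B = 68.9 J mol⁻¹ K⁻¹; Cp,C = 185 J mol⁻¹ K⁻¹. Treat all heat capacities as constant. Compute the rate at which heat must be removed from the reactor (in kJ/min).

Extent of reaction ξ = 0.844 × 37.8 = 31.903 mol/s
Reaction term: ξ·ΔH°_rxn = 31.903 × -117 = -3732.7 kJ/s
Sensible, feed 52.3→25 °C: -205.25 kJ/s
Outlet flows (mol/s): A 5.8968, B 5.8968, C 31.903
Sensible, products 25→105 °C: 566 kJ/s
Q = ΔH = -3371.9 kJ/s = -3371.9 kW
Heat removed = 202320 kJ/min

Q_out = 202000 kJ/min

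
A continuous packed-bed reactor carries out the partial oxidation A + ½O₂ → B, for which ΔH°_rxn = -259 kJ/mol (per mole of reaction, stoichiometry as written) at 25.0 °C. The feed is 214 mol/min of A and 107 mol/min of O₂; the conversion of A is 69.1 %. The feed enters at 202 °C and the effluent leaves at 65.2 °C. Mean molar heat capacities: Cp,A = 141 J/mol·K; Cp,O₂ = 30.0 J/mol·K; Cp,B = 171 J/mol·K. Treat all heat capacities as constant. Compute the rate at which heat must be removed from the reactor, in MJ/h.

Extent of reaction ξ = 0.691 × 214 = 147.87 mol/min
Reaction term: ξ·ΔH°_rxn = 147.87 × -259 = -38299 kJ/min
Sensible, feed 202→25 °C: -5909 kJ/min
Outlet flows (mol/min): A 66.126, O₂ 33.063, B 147.87
Sensible, products 25→65.2 °C: 1431.2 kJ/min
Q = ΔH = -42777 kJ/min = -712.95 kW
Heat removed = 2566.6 MJ/h

Q_out = 2570 MJ/h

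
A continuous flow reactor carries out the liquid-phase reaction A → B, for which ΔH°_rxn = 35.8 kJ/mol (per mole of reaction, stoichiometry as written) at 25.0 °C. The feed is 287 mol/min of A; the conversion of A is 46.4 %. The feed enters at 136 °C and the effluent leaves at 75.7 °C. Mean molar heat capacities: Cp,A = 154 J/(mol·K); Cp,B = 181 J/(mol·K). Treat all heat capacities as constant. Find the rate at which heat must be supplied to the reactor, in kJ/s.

Extent of reaction ξ = 0.464 × 287 = 133.17 mol/min
Reaction term: ξ·ΔH°_rxn = 133.17 × 35.8 = 4767.4 kJ/min
Sensible, feed 136→25 °C: -4906 kJ/min
Outlet flows (mol/min): A 153.83, B 133.17
Sensible, products 25→75.7 °C: 2423.1 kJ/min
Q = ΔH = 2284.6 kJ/min = 38.076 kW
Heat supplied = 38.076 kJ/s

Q_in = 38.1 kJ/s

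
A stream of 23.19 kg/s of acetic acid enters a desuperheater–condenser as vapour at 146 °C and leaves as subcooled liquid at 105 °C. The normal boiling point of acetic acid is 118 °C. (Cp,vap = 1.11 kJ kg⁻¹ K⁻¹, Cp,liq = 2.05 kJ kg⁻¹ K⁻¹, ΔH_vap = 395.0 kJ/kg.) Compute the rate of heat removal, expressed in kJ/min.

Q_c = 630000 kJ/min

vapour 146→118 °C: -31.08 kJ/kg
condensation at 118 °C: -395 kJ/kg
liquid 118→105 °C: -26.65 kJ/kg
Δh = -31.08 + -395 + -26.65 = -452.73 kJ/kg
Q = ṁ·Δh = 23.19 kg/s × -452.73 kJ/kg = -10499 kJ/s
|Q| = 10499 kW = 629930 kJ/min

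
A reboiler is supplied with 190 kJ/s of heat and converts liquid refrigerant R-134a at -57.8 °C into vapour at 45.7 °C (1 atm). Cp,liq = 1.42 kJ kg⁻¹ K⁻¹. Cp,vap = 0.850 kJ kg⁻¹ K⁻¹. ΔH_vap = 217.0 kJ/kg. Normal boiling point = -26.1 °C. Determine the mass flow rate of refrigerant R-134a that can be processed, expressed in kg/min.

Δh = 1.42×(-26.1−-57.8) + 217.0 + 0.850×(45.7−-26.1) = 323.04 kJ/kg
Q = 190 kJ/s = 190 kJ/s = 11400 kJ/min
ṁ = Q/Δh = 11400 / 323.04 = 35.289 kg/min

ṁ = 35.3 kg/min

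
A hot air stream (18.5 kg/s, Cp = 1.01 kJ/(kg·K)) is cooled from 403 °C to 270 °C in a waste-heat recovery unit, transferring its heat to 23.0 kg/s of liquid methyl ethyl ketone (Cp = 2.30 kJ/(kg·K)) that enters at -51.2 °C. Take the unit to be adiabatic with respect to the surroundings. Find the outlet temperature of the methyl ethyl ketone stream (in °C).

T_c,out = -4.22 °C

Heat released by hot stream: Q = 18.5 × 1.01 × (403 − 270) = 2485.1 kJ/s
Energy balance on cold side (adiabatic exchanger): Q = ṁ_c·Cp_c·(T_c,out − T_c,in)
T_c,out = -51.2 + 2485.1/(23.0 × 2.30) = -4.2226 °C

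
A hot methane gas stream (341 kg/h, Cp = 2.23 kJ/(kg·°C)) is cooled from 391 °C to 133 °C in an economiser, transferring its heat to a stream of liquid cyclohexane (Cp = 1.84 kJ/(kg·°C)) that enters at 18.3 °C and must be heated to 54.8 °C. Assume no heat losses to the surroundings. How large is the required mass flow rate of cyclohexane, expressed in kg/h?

Heat released by hot stream: Q = 341 × 2.23 × (391 − 133) = 196190 kJ/h
Energy balance on cold side (adiabatic exchanger): Q = ṁ_c·Cp_c·(T_c,out − T_c,in)
ṁ_c = 196190 / [1.84 × (54.8 − 18.3)] = 2921.2 kg/h

ṁ_c = 2920 kg/h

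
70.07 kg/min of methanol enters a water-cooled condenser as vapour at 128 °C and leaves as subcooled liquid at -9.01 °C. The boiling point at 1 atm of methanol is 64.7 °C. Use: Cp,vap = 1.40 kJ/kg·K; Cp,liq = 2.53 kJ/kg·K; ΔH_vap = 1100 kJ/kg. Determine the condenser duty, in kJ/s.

Q_c = 1610 kJ/s

vapour 128→64.7 °C: -88.62 kJ/kg
condensation at 64.7 °C: -1100 kJ/kg
liquid 64.7→-9.01 °C: -186.49 kJ/kg
Δh = -88.62 + -1100 + -186.49 = -1375.1 kJ/kg
Q = ṁ·Δh = 70.07 kg/min × -1375.1 kJ/kg = -96354 kJ/min
|Q| = 1605.9 kW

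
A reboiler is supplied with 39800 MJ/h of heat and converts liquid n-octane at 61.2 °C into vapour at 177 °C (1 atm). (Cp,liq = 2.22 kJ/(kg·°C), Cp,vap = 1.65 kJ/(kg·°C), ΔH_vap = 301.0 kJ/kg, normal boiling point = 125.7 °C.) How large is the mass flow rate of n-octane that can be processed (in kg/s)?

Δh = 2.22×(125.7−61.2) + 301.0 + 1.65×(177−125.7) = 528.84 kJ/kg
Q = 39800 MJ/h = 11056 kJ/s = 11056 kJ/s
ṁ = Q/Δh = 11056 / 528.84 = 20.905 kg/s

ṁ = 20.9 kg/s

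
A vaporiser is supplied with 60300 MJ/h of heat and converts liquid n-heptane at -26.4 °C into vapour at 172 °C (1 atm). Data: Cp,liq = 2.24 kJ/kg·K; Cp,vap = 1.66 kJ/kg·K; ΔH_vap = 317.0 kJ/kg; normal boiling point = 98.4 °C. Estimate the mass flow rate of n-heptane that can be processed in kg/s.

Δh = 2.24×(98.4−-26.4) + 317.0 + 1.66×(172−98.4) = 718.73 kJ/kg
Q = 60300 MJ/h = 16750 kJ/s = 16750 kJ/s
ṁ = Q/Δh = 16750 / 718.73 = 23.305 kg/s

ṁ = 23.3 kg/s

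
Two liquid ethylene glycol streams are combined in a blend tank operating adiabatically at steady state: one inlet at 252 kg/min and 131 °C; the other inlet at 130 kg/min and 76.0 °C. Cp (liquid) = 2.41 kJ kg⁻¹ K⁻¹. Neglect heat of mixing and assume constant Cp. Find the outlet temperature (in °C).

T_out = 112 °C

Energy balance with Q = 0: Σ ṁᵢCp,ᵢ(T_out − Tᵢ) = 0
T_out = Σ ṁᵢCp,ᵢTᵢ / Σ ṁᵢCp,ᵢ
      = 103370 / 920.62 = 112.28 °C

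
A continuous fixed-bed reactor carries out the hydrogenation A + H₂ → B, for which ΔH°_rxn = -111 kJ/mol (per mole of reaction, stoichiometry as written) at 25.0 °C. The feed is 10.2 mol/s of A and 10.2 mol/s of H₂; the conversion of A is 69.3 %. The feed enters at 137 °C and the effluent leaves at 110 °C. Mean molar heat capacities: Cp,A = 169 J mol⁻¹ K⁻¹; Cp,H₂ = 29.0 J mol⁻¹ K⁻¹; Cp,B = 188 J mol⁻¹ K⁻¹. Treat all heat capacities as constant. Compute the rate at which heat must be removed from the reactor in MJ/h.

Q_out = 3040 MJ/h

Extent of reaction ξ = 0.693 × 10.2 = 7.0686 mol/s
Reaction term: ξ·ΔH°_rxn = 7.0686 × -111 = -784.61 kJ/s
Sensible, feed 137→25 °C: -226.2 kJ/s
Outlet flows (mol/s): A 3.1314, H₂ 3.1314, B 7.0686
Sensible, products 25→110 °C: 165.66 kJ/s
Q = ΔH = -845.15 kJ/s = -845.15 kW
Heat removed = 3042.5 MJ/h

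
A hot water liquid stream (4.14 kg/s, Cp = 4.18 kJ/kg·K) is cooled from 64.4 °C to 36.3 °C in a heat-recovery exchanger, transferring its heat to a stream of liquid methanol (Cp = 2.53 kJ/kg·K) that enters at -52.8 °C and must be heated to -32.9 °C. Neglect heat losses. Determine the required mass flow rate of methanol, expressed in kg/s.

ṁ_c = 9.66 kg/s

Heat released by hot stream: Q = 4.14 × 4.18 × (64.4 − 36.3) = 486.28 kJ/s
Energy balance on cold side (adiabatic exchanger): Q = ṁ_c·Cp_c·(T_c,out − T_c,in)
ṁ_c = 486.28 / [2.53 × (-32.9 − -52.8)] = 9.6585 kg/s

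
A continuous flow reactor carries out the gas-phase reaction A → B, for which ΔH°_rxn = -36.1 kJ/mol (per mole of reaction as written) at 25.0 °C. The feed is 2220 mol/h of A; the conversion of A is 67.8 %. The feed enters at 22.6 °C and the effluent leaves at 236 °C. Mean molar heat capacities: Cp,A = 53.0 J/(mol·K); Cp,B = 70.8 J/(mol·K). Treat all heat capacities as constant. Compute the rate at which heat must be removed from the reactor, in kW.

Extent of reaction ξ = 0.678 × 2220 = 1505.2 mol/h
Reaction term: ξ·ΔH°_rxn = 1505.2 × -36.1 = -54336 kJ/h
Sensible, feed 22.6→25 °C: 282.38 kJ/h
Outlet flows (mol/h): A 714.84, B 1505.2
Sensible, products 25→236 °C: 30479 kJ/h
Q = ΔH = -23575 kJ/h = -6.5485 kW
Heat removed = 6.5485 kW

Q_out = 6.55 kW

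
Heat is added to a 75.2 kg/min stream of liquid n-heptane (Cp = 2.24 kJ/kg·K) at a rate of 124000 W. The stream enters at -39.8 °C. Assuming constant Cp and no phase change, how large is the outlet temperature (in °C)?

T_out = 4.37 °C

Q = 124000 W = 7440 kJ/min
ΔT = Q/(ṁ·Cp) = 7440/(75.2×2.24) = 44.168 K
T_out = -39.8 + 44.168 = 4.3679 °C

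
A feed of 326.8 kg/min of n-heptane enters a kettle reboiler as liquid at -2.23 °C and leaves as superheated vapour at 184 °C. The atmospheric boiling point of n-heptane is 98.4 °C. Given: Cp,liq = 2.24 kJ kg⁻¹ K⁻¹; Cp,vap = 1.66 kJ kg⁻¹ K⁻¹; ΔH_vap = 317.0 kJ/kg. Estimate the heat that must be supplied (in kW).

Q = 3730 kW

liquid -2.23→98.4 °C: 225.41 kJ/kg
vaporisation at 98.4 °C: 317 kJ/kg
vapour 98.4→184 °C: 142.1 kJ/kg
Δh = 225.41 + 317 + 142.1 = 684.51 kJ/kg
Q = ṁ·Δh = 326.8 kg/min × 684.51 kJ/kg = 223700 kJ/min
|Q| = 3728.3 kW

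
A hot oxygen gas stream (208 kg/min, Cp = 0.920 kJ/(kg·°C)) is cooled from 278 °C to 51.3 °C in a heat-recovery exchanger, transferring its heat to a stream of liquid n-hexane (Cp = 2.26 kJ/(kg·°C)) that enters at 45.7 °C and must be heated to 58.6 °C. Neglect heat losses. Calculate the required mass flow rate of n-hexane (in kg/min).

ṁ_c = 1490 kg/min

Heat released by hot stream: Q = 208 × 0.920 × (278 − 51.3) = 43381 kJ/min
Energy balance on cold side (adiabatic exchanger): Q = ṁ_c·Cp_c·(T_c,out − T_c,in)
ṁ_c = 43381 / [2.26 × (58.6 − 45.7)] = 1488 kg/min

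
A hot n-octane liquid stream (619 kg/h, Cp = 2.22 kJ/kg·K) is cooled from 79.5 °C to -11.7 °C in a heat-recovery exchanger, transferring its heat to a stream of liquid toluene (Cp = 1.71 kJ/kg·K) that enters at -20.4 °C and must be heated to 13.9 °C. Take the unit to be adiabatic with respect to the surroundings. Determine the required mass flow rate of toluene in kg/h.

Heat released by hot stream: Q = 619 × 2.22 × (79.5 − -11.7) = 125330 kJ/h
Energy balance on cold side (adiabatic exchanger): Q = ṁ_c·Cp_c·(T_c,out − T_c,in)
ṁ_c = 125330 / [1.71 × (13.9 − -20.4)] = 2136.7 kg/h

ṁ_c = 2140 kg/h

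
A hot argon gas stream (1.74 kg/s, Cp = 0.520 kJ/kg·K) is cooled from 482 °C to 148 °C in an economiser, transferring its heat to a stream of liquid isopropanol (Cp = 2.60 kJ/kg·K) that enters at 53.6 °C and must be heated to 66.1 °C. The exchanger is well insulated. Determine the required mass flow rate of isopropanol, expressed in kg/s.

ṁ_c = 9.30 kg/s

Heat released by hot stream: Q = 1.74 × 0.520 × (482 − 148) = 302.2 kJ/s
Energy balance on cold side (adiabatic exchanger): Q = ṁ_c·Cp_c·(T_c,out − T_c,in)
ṁ_c = 302.2 / [2.60 × (66.1 − 53.6)] = 9.2986 kg/s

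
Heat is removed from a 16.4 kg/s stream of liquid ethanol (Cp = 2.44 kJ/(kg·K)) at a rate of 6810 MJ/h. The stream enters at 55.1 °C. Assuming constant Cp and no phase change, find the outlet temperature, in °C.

Q = 6810 MJ/h = 1891.7 kJ/s
ΔT = Q/(ṁ·Cp) = 1891.7/(16.4×2.44) = 47.273 K
T_out = 55.1 − 47.273 = 7.8272 °C

T_out = 7.83 °C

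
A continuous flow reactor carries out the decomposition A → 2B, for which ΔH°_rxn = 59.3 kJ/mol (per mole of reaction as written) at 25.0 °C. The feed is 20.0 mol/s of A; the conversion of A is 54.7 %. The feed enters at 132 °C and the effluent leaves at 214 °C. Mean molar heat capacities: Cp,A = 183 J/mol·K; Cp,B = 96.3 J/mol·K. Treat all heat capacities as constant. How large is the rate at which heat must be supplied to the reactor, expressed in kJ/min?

Extent of reaction ξ = 0.547 × 20.0 = 10.94 mol/s
Reaction term: ξ·ΔH°_rxn = 10.94 × 59.3 = 648.74 kJ/s
Sensible, feed 132→25 °C: -391.62 kJ/s
Outlet flows (mol/s): A 9.06, B 21.88
Sensible, products 25→214 °C: 711.59 kJ/s
Q = ΔH = 968.71 kJ/s = 968.71 kW
Heat supplied = 58123 kJ/min

Q_in = 58100 kJ/min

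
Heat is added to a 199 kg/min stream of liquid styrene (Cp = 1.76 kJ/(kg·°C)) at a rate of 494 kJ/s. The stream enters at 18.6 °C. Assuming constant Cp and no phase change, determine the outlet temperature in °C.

T_out = 103 °C

Q = 494 kJ/s = 29640 kJ/min
ΔT = Q/(ṁ·Cp) = 29640/(199×1.76) = 84.628 K
T_out = 18.6 + 84.628 = 103.23 °C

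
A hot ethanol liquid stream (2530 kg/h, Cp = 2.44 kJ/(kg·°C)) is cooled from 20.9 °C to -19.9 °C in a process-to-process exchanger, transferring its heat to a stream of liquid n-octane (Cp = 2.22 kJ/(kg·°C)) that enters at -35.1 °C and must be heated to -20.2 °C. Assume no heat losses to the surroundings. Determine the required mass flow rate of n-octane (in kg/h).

Heat released by hot stream: Q = 2530 × 2.44 × (20.9 − -19.9) = 251870 kJ/h
Energy balance on cold side (adiabatic exchanger): Q = ṁ_c·Cp_c·(T_c,out − T_c,in)
ṁ_c = 251870 / [2.22 × (-20.2 − -35.1)] = 7614.3 kg/h

ṁ_c = 7610 kg/h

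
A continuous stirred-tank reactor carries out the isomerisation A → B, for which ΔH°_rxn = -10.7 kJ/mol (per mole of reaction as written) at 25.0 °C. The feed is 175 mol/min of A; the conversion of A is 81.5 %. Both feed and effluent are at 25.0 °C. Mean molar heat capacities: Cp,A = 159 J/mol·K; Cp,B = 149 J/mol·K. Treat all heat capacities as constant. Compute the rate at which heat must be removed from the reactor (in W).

Extent of reaction ξ = 0.815 × 175 = 142.62 mol/min
Reaction term: ξ·ΔH°_rxn = 142.62 × -10.7 = -1526.1 kJ/min
Q = ΔH = -1526.1 kJ/min = -25.435 kW
Heat removed = 25435 W

Q_out = 25400 W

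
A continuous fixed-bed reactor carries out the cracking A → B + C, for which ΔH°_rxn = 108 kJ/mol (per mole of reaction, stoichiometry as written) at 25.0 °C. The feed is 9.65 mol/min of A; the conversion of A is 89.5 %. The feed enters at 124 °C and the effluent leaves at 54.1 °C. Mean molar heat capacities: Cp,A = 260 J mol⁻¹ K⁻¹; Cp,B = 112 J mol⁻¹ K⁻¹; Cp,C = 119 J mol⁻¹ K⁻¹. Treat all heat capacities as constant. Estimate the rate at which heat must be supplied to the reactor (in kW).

Extent of reaction ξ = 0.895 × 9.65 = 8.6368 mol/min
Reaction term: ξ·ΔH°_rxn = 8.6368 × 108 = 932.77 kJ/min
Sensible, feed 124→25 °C: -248.39 kJ/min
Outlet flows (mol/min): A 1.0132, B 8.6368, C 8.6368
Sensible, products 25→54.1 °C: 65.723 kJ/min
Q = ΔH = 750.1 kJ/min = 12.502 kW
Heat supplied = 12.502 kW

Q_in = 12.5 kW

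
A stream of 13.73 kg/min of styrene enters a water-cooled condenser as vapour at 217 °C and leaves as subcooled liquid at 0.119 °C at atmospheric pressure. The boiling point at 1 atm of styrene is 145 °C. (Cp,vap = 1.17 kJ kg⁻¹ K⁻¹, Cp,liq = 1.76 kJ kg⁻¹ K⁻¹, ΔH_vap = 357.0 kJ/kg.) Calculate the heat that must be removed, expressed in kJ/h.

vapour 217→145 °C: -84.24 kJ/kg
condensation at 145 °C: -357 kJ/kg
liquid 145→0.119 °C: -254.99 kJ/kg
Δh = -84.24 + -357 + -254.99 = -696.23 kJ/kg
Q = ṁ·Δh = 13.73 kg/min × -696.23 kJ/kg = -9559.2 kJ/min
|Q| = 159.32 kW = 573550 kJ/h

Q_c = 574000 kJ/h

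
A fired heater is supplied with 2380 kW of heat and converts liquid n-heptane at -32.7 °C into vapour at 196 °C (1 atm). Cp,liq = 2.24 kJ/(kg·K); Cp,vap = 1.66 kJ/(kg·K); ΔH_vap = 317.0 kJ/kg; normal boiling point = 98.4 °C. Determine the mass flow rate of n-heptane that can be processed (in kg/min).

Δh = 2.24×(98.4−-32.7) + 317.0 + 1.66×(196−98.4) = 772.68 kJ/kg
Q = 2380 kW = 2380 kJ/s = 142800 kJ/min
ṁ = Q/Δh = 142800 / 772.68 = 184.81 kg/min

ṁ = 185 kg/min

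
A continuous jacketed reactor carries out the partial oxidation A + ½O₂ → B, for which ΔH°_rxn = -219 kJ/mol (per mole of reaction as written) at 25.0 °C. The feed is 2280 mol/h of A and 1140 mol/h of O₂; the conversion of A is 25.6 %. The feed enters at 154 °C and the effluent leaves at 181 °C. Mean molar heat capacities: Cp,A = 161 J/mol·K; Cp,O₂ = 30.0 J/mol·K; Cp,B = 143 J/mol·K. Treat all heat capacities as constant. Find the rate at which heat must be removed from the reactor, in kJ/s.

Q_out = 33.3 kJ/s

Extent of reaction ξ = 0.256 × 2280 = 583.68 mol/h
Reaction term: ξ·ΔH°_rxn = 583.68 × -219 = -127830 kJ/h
Sensible, feed 154→25 °C: -51765 kJ/h
Outlet flows (mol/h): A 1696.3, O₂ 848.16, B 583.68
Sensible, products 25→181 °C: 59595 kJ/h
Q = ΔH = -120000 kJ/h = -33.332 kW
Heat removed = 33.332 kJ/s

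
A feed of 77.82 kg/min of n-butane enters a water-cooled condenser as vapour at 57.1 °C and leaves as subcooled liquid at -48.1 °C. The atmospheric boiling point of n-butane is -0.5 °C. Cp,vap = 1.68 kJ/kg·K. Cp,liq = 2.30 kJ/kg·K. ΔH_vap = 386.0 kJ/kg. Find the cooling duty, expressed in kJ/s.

vapour 57.1→-0.5 °C: -96.768 kJ/kg
condensation at -0.5 °C: -386 kJ/kg
liquid -0.5→-48.1 °C: -109.48 kJ/kg
Δh = -96.768 + -386 + -109.48 = -592.25 kJ/kg
Q = ṁ·Δh = 77.82 kg/min × -592.25 kJ/kg = -46089 kJ/min
|Q| = 768.15 kW

Q_c = 768 kJ/s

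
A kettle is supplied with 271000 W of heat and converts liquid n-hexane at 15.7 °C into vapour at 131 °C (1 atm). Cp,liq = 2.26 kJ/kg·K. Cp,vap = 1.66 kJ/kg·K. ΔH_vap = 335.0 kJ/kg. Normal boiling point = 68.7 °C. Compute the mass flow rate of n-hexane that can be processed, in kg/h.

Δh = 2.26×(68.7−15.7) + 335.0 + 1.66×(131−68.7) = 558.2 kJ/kg
Q = 271000 W = 271 kJ/s = 975600 kJ/h
ṁ = Q/Δh = 975600 / 558.2 = 1747.8 kg/h

ṁ = 1750 kg/h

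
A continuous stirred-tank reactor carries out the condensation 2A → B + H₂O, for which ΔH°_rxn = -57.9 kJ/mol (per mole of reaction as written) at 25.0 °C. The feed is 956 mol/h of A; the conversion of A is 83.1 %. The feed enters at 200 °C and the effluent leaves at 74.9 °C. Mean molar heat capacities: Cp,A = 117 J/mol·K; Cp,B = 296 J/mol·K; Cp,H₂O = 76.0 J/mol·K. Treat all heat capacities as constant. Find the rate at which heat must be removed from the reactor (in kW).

Q_out = 9.52 kW

Extent of reaction ξ = 0.831 × 956 / 2 = 397.22 mol/h
Reaction term: ξ·ΔH°_rxn = 397.22 × -57.9 = -22999 kJ/h
Sensible, feed 200→25 °C: -19574 kJ/h
Outlet flows (mol/h): A 161.56, B 397.22, H₂O 397.22
Sensible, products 25→74.9 °C: 8316.7 kJ/h
Q = ΔH = -34256 kJ/h = -9.5156 kW
Heat removed = 9.5156 kW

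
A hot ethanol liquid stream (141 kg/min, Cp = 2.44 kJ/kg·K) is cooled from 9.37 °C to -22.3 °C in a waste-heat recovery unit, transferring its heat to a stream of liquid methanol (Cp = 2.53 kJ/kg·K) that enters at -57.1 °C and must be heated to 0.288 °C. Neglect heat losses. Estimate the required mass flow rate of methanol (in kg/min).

Heat released by hot stream: Q = 141 × 2.44 × (9.37 − -22.3) = 10896 kJ/min
Energy balance on cold side (adiabatic exchanger): Q = ṁ_c·Cp_c·(T_c,out − T_c,in)
ṁ_c = 10896 / [2.53 × (0.288 − -57.1)] = 75.044 kg/min

ṁ_c = 75.0 kg/min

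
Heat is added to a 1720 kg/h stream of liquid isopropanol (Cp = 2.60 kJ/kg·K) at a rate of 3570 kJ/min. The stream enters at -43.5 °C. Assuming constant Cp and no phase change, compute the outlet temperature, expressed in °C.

Q = 3570 kJ/min = 214200 kJ/h
ΔT = Q/(ṁ·Cp) = 214200/(1720×2.60) = 47.898 K
T_out = -43.5 + 47.898 = 4.398 °C

T_out = 4.40 °C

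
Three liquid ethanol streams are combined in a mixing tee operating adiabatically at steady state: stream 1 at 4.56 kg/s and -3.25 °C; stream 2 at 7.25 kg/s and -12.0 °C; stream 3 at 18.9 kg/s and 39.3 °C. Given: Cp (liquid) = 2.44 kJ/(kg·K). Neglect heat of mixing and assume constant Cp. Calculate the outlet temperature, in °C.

T_out = 20.9 °C

No heat crosses the boundary, so H_out = H_in.
T_out = Σ ṁᵢCp,ᵢTᵢ / Σ ṁᵢCp,ᵢ
      = 1563.9 / 74.932 = 20.871 °C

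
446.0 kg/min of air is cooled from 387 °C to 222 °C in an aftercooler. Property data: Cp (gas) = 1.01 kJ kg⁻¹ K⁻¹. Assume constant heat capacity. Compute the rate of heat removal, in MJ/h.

Q_c = 4460 MJ/h

Q = ṁ·Cp·ΔT = 446.0 × 1.01 × (222 − 387) = -74326 kJ/min
Converting: 74326 / 60 s = 1238.8 kW
Cooling duty = 4459.6 MJ/h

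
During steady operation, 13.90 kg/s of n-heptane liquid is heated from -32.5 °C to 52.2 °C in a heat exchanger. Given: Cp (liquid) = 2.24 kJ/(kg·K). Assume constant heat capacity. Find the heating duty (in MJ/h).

Q = 9490 MJ/h

Q = ṁ·Cp·ΔT = 13.90 × 2.24 × (52.2 − -32.5) = 2637.2 kJ/s
Heating duty = 9494 MJ/h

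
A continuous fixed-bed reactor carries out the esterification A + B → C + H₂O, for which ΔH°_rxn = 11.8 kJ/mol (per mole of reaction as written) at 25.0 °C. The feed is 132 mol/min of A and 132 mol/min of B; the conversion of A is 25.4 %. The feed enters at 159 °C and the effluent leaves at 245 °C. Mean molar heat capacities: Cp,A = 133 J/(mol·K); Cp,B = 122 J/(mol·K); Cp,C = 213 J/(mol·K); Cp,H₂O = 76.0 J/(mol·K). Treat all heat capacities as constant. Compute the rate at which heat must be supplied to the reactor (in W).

Extent of reaction ξ = 0.254 × 132 = 33.528 mol/min
Reaction term: ξ·ΔH°_rxn = 33.528 × 11.8 = 395.63 kJ/min
Sensible, feed 159→25 °C: -4510.4 kJ/min
Outlet flows (mol/min): A 98.472, B 98.472, C 33.528, H₂O 33.528
Sensible, products 25→245 °C: 7656 kJ/min
Q = ΔH = 3541.2 kJ/min = 59.02 kW
Heat supplied = 59020 W

Q_in = 59000 W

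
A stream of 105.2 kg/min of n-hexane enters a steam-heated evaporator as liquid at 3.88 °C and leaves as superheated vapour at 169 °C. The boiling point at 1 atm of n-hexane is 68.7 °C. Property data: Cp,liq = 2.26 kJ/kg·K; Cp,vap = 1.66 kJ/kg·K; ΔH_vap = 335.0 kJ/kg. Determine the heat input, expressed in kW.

Q = 1140 kW

liquid 3.88→68.7 °C: 146.49 kJ/kg
vaporisation at 68.7 °C: 335 kJ/kg
vapour 68.7→169 °C: 166.5 kJ/kg
Δh = 146.49 + 335 + 166.5 = 647.99 kJ/kg
Q = ṁ·Δh = 105.2 kg/min × 647.99 kJ/kg = 68169 kJ/min
|Q| = 1136.1 kW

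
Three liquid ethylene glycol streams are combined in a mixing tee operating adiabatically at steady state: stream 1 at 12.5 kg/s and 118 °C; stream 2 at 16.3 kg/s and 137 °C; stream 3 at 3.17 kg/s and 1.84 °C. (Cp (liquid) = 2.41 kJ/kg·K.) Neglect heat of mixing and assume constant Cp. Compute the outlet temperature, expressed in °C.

T_out = 116 °C

Adiabatic, steady state ⇒ Σ ṁᵢCp,ᵢ(T_out − Tᵢ) = 0
Σ ṁᵢCp,ᵢTᵢ = 12.5×2.41×118 + 16.3×2.41×137 + 3.17×2.41×1.84 = 8950.6
Σ ṁᵢCp,ᵢ = 12.5×2.41 + 16.3×2.41 + 3.17×2.41 = 77.048
T_out = 8950.6 / 77.048 = 116.17 °C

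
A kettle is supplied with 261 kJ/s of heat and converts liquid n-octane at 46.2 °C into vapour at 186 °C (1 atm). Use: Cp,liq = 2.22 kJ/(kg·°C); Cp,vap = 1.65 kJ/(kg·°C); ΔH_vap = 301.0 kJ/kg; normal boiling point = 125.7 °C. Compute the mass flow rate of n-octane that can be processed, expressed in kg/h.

Δh = 2.22×(125.7−46.2) + 301.0 + 1.65×(186−125.7) = 576.99 kJ/kg
Q = 261 kJ/s = 261 kJ/s = 939600 kJ/h
ṁ = Q/Δh = 939600 / 576.99 = 1628.5 kg/h

ṁ = 1630 kg/h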